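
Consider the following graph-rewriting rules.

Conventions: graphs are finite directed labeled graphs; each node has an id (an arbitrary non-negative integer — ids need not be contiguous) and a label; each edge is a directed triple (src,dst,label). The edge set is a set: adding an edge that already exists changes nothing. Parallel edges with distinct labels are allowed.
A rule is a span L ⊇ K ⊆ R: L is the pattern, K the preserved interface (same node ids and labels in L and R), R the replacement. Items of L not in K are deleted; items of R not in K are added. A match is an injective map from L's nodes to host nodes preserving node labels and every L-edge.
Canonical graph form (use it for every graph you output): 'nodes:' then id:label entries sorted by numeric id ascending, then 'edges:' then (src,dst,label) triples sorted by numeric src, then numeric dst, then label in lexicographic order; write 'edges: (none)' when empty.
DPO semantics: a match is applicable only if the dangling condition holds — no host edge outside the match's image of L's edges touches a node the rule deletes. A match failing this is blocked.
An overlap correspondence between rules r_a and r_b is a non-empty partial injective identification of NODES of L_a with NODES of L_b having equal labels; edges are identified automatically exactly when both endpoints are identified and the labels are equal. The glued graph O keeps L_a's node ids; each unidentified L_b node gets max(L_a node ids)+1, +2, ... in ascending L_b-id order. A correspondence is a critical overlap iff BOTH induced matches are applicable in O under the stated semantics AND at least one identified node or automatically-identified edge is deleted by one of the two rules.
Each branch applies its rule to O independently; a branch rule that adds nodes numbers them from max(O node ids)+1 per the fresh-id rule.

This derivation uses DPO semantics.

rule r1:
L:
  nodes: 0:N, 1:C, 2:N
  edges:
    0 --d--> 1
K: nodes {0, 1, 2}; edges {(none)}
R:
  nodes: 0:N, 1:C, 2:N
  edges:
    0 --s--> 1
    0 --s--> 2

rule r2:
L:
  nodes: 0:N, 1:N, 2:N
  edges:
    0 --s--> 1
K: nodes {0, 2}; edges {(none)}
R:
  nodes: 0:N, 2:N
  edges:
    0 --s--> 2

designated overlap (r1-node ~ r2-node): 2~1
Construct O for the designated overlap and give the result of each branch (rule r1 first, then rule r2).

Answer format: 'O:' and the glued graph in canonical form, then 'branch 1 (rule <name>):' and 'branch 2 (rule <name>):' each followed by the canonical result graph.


O:
nodes: 0:N, 1:C, 2:N, 3:N, 4:N
edges: (0,1,d); (3,2,s)
branch 1 (rule r1):
nodes: 0:N, 1:C, 2:N, 3:N, 4:N
edges: (0,1,s); (0,2,s); (3,2,s)
branch 2 (rule r2):
nodes: 0:N, 1:C, 3:N, 4:N
edges: (0,1,d); (3,4,s)


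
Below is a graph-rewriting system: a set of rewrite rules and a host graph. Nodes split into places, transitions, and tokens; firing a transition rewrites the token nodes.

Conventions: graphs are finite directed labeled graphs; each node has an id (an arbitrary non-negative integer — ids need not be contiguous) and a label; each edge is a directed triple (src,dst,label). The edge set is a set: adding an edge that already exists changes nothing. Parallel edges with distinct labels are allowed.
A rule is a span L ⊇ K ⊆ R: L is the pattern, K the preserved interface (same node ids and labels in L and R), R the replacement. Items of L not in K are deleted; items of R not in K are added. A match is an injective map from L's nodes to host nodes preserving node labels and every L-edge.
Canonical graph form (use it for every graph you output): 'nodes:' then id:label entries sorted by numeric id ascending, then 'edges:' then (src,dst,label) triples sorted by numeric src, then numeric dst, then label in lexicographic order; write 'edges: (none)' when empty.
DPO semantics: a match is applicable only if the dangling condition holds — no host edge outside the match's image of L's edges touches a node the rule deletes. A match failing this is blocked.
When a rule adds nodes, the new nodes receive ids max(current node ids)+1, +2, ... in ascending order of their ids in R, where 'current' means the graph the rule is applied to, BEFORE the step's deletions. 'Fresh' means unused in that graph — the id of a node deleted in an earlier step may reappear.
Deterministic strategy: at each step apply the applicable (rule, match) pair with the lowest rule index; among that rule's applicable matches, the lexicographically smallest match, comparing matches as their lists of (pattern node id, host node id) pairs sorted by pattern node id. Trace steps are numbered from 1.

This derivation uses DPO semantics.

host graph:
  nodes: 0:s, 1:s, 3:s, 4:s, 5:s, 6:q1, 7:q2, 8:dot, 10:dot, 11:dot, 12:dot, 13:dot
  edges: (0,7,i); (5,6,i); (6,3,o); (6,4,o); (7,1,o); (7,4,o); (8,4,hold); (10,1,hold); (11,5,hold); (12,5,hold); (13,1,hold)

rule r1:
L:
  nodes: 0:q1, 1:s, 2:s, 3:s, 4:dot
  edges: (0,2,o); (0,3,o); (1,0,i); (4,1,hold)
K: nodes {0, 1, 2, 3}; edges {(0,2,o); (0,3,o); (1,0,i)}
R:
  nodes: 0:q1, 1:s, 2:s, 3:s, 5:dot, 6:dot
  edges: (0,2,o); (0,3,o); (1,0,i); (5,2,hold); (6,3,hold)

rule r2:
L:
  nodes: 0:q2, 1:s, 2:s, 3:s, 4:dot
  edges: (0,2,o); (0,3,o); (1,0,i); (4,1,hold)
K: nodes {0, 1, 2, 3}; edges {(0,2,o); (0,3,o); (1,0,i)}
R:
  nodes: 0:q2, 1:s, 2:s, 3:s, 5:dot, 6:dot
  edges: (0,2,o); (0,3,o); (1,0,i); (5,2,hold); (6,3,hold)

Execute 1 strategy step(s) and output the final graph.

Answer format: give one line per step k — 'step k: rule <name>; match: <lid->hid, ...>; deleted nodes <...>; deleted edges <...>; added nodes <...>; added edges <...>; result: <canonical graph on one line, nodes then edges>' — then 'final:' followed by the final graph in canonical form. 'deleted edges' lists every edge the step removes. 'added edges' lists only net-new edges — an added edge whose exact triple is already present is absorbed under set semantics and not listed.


step 1: rule r1; match: 0->6, 1->5, 2->3, 3->4, 4->11; deleted nodes 11; deleted edges (11,5,hold); added nodes 14, 15; added edges (14,3,hold); (15,4,hold); result: nodes: 0:s, 1:s, 3:s, 4:s, 5:s, 6:q1, 7:q2, 8:dot, 10:dot, 12:dot, 13:dot, 14:dot, 15:dot edges: (0,7,i); (5,6,i); (6,3,o); (6,4,o); (7,1,o); (7,4,o); (8,4,hold); (10,1,hold); (12,5,hold); (13,1,hold); (14,3,hold); (15,4,hold)
final:
nodes: 0:s, 1:s, 3:s, 4:s, 5:s, 6:q1, 7:q2, 8:dot, 10:dot, 12:dot, 13:dot, 14:dot, 15:dot
edges: (0,7,i); (5,6,i); (6,3,o); (6,4,o); (7,1,o); (7,4,o); (8,4,hold); (10,1,hold); (12,5,hold); (13,1,hold); (14,3,hold); (15,4,hold)


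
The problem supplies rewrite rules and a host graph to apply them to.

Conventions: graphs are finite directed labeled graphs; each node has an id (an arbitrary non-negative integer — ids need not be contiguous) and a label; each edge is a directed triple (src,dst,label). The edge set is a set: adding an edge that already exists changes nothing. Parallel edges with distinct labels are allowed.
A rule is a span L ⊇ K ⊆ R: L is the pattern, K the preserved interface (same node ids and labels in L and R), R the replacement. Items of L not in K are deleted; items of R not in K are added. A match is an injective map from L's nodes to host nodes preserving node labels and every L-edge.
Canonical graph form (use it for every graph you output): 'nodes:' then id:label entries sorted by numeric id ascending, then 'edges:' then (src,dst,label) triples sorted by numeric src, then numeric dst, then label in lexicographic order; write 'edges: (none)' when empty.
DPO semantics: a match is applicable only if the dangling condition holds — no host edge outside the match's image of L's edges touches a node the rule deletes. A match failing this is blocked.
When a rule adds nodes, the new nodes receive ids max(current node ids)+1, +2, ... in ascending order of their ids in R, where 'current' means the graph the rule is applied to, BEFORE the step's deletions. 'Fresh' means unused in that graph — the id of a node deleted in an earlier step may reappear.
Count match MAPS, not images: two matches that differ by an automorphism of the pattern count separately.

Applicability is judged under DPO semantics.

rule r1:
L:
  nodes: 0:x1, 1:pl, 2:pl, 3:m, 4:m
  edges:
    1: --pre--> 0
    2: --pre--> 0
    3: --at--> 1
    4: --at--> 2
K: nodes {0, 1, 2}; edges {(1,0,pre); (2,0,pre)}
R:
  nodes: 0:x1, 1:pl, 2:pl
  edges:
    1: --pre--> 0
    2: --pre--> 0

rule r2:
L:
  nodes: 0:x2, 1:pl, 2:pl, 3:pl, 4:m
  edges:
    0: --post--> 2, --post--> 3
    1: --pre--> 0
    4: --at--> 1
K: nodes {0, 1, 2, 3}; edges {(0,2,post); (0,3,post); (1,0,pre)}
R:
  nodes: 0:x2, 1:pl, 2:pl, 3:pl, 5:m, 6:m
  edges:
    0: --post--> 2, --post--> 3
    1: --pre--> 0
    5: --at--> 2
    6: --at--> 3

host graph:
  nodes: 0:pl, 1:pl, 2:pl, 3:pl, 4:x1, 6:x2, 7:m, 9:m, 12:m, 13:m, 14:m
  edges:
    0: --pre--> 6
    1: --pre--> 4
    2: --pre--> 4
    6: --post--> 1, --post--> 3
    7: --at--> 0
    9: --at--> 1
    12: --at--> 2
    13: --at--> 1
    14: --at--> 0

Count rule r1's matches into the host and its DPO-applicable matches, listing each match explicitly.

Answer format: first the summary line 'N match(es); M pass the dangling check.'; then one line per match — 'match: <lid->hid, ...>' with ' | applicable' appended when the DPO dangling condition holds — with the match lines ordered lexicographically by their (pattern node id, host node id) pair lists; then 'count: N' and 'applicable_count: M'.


4 match(es); 4 pass the dangling check.
match: 0->4, 1->1, 2->2, 3->9, 4->12 | applicable
match: 0->4, 1->1, 2->2, 3->13, 4->12 | applicable
match: 0->4, 1->2, 2->1, 3->12, 4->9 | applicable
match: 0->4, 1->2, 2->1, 3->12, 4->13 | applicable
count: 4
applicable_count: 4


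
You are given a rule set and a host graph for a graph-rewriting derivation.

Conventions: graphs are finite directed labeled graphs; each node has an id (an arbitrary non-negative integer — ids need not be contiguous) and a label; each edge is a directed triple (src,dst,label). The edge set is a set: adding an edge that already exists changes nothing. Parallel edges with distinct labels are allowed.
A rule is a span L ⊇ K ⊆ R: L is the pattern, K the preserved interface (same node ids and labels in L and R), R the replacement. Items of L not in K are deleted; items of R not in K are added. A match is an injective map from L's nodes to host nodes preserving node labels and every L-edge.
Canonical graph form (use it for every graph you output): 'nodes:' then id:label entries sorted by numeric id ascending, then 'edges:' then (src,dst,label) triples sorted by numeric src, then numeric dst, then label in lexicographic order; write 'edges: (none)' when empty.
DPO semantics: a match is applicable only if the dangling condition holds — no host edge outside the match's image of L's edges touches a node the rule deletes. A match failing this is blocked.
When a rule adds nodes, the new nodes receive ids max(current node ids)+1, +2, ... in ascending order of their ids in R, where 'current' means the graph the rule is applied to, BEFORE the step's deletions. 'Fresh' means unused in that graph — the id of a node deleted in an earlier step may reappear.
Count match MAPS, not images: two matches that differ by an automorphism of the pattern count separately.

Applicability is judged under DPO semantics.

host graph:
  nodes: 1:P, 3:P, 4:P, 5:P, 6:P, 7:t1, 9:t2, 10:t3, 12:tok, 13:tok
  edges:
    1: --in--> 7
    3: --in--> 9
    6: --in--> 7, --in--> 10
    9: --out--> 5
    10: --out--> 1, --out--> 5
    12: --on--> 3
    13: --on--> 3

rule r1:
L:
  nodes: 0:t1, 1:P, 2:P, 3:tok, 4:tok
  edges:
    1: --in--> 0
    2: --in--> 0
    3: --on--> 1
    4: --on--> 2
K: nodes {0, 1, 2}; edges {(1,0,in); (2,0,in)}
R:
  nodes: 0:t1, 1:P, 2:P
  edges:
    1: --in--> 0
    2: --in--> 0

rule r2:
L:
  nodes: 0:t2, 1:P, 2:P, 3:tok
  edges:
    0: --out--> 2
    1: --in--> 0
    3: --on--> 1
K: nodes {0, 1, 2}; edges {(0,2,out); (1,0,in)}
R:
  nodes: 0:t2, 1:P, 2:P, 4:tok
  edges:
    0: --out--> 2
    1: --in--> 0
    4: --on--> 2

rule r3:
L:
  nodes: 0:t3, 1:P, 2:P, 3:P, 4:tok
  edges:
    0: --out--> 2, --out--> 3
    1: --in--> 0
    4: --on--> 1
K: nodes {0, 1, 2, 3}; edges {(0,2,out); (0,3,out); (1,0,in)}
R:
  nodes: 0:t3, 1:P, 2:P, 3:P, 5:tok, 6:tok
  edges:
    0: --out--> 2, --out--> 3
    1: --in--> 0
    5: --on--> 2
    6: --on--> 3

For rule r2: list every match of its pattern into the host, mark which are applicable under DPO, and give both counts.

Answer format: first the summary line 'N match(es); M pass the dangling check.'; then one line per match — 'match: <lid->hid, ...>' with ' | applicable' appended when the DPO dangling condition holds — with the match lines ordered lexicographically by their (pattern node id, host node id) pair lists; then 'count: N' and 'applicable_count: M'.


2 match(es); 2 pass the dangling check.
match: 0->9, 1->3, 2->5, 3->12 | applicable
match: 0->9, 1->3, 2->5, 3->13 | applicable
count: 2
applicable_count: 2


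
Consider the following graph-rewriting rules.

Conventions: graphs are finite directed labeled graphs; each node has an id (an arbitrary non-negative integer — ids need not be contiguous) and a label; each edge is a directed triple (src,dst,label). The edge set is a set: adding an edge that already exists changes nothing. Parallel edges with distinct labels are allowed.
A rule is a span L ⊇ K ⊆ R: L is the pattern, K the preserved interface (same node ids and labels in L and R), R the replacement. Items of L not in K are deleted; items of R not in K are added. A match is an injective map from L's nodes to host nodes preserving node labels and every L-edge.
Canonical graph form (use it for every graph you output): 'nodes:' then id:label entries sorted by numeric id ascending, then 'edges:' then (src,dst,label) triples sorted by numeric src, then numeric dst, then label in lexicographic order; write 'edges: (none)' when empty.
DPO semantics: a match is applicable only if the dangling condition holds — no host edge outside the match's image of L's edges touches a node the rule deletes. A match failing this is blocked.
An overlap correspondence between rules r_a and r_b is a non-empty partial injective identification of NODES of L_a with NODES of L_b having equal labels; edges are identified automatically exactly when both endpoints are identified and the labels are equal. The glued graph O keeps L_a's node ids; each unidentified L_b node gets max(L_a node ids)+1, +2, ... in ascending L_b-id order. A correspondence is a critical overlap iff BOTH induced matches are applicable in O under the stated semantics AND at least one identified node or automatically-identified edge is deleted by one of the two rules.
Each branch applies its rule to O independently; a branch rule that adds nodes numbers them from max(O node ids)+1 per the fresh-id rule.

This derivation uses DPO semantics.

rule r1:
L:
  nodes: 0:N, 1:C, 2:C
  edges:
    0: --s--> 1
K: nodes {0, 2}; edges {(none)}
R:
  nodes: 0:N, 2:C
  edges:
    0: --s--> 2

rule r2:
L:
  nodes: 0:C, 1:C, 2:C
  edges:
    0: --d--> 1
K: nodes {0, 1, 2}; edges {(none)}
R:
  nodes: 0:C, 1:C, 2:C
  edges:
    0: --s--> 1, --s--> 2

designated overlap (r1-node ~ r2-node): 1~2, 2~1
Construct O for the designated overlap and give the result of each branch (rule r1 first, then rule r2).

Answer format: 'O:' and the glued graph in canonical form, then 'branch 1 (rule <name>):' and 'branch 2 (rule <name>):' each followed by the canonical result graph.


O:
nodes: 0:N, 1:C, 2:C, 3:C
edges: (0,1,s); (3,2,d)
branch 1 (rule r1):
nodes: 0:N, 2:C, 3:C
edges: (0,2,s); (3,2,d)
branch 2 (rule r2):
nodes: 0:N, 1:C, 2:C, 3:C
edges: (0,1,s); (3,1,s); (3,2,s)


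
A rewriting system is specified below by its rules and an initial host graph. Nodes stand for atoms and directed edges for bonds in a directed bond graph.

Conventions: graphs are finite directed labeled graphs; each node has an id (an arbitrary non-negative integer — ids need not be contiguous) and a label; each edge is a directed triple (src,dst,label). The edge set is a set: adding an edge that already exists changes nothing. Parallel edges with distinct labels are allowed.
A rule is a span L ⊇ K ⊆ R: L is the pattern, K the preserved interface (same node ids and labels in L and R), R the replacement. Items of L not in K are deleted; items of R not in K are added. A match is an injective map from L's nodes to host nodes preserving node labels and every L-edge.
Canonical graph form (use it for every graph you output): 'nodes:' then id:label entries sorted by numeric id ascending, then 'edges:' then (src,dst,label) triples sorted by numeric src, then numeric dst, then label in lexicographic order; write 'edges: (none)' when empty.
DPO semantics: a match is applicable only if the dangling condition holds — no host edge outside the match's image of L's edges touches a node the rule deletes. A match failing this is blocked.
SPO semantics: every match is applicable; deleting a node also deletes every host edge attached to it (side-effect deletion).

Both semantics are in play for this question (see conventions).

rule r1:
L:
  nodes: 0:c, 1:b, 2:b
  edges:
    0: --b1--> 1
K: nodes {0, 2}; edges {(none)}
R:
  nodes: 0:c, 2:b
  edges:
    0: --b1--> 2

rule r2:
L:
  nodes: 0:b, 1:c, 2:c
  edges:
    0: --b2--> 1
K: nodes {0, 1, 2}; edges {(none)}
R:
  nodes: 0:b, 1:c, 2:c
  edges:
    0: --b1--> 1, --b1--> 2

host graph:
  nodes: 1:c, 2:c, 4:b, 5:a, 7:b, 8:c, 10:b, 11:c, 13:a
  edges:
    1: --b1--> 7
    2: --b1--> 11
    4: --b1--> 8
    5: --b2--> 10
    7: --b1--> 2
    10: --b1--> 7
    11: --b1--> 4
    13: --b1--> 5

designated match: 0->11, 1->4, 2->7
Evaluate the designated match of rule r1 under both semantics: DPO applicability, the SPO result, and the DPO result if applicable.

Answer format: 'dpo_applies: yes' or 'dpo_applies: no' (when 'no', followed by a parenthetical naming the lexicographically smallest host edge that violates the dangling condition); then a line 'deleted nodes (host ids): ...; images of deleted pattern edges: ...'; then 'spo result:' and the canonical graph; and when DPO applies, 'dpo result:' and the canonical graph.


dpo_applies: no
(the rule deletes node 4, which keeps host edge (4,8,b1) outside the match image — the dangling condition fails, DPO blocks; SPO proceeds and side-deletes such edges)
deleted nodes (host ids): 4; images of deleted pattern edges: (11,4,b1)
spo result:
nodes: 1:c, 2:c, 5:a, 7:b, 8:c, 10:b, 11:c, 13:a
edges: (1,7,b1); (2,11,b1); (5,10,b2); (7,2,b1); (10,7,b1); (11,7,b1); (13,5,b1)


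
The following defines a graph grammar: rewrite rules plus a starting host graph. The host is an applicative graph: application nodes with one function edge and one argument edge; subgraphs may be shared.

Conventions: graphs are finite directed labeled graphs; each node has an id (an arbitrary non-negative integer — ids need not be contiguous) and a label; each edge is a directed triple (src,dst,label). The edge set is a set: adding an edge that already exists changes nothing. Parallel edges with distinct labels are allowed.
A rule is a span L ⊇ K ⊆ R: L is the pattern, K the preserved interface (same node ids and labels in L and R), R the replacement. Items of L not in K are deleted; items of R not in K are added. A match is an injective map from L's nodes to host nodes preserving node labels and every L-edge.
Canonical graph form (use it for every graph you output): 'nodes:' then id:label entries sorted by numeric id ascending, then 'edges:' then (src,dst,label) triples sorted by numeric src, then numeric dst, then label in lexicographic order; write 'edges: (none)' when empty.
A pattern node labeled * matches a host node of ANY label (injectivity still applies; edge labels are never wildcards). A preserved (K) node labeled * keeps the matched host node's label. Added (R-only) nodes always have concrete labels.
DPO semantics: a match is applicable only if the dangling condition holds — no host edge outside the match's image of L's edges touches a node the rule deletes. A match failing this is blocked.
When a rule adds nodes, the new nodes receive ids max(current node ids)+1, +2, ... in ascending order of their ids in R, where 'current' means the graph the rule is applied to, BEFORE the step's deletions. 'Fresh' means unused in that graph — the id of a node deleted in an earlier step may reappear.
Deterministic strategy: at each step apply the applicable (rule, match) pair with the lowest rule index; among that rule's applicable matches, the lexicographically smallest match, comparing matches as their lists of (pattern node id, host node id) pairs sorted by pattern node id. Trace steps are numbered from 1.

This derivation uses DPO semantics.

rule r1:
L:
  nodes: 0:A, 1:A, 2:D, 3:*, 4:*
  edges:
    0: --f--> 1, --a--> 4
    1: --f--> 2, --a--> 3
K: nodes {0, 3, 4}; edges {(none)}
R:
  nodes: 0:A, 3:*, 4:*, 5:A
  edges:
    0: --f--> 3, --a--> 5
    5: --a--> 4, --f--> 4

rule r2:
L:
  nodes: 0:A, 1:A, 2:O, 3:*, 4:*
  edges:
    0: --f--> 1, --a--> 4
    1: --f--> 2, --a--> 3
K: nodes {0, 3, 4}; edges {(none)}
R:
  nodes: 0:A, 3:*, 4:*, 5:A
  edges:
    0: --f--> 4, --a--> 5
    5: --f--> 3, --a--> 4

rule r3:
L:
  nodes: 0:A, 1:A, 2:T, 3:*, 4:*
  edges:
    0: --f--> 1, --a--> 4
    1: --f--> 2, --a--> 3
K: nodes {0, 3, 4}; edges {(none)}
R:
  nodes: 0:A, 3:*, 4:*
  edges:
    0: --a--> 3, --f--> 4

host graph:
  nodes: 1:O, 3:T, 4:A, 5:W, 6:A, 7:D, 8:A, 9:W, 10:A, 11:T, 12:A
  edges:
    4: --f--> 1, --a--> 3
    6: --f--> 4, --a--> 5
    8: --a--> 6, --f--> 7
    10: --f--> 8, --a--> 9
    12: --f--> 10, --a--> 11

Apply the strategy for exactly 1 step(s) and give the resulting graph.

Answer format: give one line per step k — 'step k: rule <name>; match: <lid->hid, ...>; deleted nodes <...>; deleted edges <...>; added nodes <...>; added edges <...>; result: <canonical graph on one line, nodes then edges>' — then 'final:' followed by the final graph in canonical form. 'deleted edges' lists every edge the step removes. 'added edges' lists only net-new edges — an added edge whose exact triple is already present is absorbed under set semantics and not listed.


step 1: rule r1; match: 0->10, 1->8, 2->7, 3->6, 4->9; deleted nodes 7, 8; deleted edges (8,6,a); (8,7,f); (10,8,f); (10,9,a); added nodes 13; added edges (10,6,f); (10,13,a); (13,9,a); (13,9,f); result: nodes: 1:O, 3:T, 4:A, 5:W, 6:A, 9:W, 10:A, 11:T, 12:A, 13:A edges: (4,1,f); (4,3,a); (6,4,f); (6,5,a); (10,6,f); (10,13,a); (12,10,f); (12,11,a); (13,9,a); (13,9,f)
final:
nodes: 1:O, 3:T, 4:A, 5:W, 6:A, 9:W, 10:A, 11:T, 12:A, 13:A
edges: (4,1,f); (4,3,a); (6,4,f); (6,5,a); (10,6,f); (10,13,a); (12,10,f); (12,11,a); (13,9,a); (13,9,f)


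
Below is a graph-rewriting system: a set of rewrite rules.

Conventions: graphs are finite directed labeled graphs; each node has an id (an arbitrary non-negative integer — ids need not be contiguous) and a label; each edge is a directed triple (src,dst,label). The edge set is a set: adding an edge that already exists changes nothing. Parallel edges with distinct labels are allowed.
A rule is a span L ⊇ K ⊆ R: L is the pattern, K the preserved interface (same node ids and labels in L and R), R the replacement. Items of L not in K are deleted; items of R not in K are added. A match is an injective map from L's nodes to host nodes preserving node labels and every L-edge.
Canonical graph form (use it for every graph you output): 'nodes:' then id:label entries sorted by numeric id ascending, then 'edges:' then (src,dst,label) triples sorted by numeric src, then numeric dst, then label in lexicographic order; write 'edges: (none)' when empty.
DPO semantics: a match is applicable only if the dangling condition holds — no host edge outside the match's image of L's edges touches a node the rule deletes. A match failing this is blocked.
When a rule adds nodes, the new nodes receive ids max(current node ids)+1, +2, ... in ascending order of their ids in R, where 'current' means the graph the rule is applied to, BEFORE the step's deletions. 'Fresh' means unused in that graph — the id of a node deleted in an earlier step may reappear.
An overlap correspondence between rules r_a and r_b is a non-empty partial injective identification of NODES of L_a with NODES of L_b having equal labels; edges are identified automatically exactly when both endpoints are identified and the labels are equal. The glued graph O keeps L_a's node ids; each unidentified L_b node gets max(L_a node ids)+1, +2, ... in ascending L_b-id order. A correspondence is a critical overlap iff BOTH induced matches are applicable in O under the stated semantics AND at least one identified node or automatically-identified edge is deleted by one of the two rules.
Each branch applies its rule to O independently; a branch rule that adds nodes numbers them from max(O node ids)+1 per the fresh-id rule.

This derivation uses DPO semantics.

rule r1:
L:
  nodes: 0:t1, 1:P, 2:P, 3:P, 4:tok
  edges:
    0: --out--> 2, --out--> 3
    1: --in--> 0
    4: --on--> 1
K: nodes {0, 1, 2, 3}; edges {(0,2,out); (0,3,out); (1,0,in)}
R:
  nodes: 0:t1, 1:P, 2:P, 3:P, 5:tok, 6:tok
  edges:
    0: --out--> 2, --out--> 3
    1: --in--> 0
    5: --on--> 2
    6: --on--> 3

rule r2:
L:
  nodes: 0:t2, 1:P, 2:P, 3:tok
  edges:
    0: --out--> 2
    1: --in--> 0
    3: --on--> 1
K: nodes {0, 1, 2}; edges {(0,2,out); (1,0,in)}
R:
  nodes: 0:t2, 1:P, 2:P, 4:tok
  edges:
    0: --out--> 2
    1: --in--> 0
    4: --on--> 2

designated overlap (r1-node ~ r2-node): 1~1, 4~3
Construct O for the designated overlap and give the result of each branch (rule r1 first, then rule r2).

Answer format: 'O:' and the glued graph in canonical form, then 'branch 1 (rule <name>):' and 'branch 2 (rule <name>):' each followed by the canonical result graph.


O:
nodes: 0:t1, 1:P, 2:P, 3:P, 4:tok, 5:t2, 6:P
edges: (0,2,out); (0,3,out); (1,0,in); (1,5,in); (4,1,on); (5,6,out)
branch 1 (rule r1):
nodes: 0:t1, 1:P, 2:P, 3:P, 5:t2, 6:P, 7:tok, 8:tok
edges: (0,2,out); (0,3,out); (1,0,in); (1,5,in); (5,6,out); (7,2,on); (8,3,on)
branch 2 (rule r2):
nodes: 0:t1, 1:P, 2:P, 3:P, 5:t2, 6:P, 7:tok
edges: (0,2,out); (0,3,out); (1,0,in); (1,5,in); (5,6,out); (7,6,on)


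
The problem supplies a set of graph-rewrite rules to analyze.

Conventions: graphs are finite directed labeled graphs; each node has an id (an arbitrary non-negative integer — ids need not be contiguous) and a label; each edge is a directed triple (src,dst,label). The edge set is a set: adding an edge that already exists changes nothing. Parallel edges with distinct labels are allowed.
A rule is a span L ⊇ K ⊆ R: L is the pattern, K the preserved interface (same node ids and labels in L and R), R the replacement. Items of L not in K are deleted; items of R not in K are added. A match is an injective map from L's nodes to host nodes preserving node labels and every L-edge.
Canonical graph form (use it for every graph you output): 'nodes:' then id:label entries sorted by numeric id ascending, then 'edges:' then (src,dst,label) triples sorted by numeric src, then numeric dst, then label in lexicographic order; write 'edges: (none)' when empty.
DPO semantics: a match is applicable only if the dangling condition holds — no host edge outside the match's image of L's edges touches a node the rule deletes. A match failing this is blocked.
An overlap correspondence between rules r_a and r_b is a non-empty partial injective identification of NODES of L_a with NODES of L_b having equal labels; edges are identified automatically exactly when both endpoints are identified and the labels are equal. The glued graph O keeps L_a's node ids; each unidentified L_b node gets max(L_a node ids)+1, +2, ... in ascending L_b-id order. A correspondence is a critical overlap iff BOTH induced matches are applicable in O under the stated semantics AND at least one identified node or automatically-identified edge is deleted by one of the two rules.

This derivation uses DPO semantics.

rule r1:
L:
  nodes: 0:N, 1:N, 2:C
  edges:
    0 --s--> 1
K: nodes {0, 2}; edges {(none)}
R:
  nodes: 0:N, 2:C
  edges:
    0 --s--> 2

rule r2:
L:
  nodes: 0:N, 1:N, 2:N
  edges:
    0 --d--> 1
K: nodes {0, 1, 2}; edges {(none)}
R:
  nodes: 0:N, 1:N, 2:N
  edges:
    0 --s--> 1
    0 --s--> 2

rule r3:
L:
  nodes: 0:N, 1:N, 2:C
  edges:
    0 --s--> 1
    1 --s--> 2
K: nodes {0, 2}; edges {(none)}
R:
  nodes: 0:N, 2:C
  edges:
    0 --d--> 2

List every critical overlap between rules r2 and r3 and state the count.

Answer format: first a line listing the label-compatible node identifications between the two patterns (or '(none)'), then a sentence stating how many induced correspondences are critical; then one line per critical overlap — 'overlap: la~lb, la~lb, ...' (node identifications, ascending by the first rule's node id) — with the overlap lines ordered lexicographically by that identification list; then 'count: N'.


label-compatible node identifications between L(r2) and L(r3): 0~0, 0~1, 1~0, 1~1, 2~0, 2~1
3 of the induced correspondences are critical overlaps of r2 and r3.
overlap: 0~0, 2~1
overlap: 1~0, 2~1
overlap: 2~1
count: 3


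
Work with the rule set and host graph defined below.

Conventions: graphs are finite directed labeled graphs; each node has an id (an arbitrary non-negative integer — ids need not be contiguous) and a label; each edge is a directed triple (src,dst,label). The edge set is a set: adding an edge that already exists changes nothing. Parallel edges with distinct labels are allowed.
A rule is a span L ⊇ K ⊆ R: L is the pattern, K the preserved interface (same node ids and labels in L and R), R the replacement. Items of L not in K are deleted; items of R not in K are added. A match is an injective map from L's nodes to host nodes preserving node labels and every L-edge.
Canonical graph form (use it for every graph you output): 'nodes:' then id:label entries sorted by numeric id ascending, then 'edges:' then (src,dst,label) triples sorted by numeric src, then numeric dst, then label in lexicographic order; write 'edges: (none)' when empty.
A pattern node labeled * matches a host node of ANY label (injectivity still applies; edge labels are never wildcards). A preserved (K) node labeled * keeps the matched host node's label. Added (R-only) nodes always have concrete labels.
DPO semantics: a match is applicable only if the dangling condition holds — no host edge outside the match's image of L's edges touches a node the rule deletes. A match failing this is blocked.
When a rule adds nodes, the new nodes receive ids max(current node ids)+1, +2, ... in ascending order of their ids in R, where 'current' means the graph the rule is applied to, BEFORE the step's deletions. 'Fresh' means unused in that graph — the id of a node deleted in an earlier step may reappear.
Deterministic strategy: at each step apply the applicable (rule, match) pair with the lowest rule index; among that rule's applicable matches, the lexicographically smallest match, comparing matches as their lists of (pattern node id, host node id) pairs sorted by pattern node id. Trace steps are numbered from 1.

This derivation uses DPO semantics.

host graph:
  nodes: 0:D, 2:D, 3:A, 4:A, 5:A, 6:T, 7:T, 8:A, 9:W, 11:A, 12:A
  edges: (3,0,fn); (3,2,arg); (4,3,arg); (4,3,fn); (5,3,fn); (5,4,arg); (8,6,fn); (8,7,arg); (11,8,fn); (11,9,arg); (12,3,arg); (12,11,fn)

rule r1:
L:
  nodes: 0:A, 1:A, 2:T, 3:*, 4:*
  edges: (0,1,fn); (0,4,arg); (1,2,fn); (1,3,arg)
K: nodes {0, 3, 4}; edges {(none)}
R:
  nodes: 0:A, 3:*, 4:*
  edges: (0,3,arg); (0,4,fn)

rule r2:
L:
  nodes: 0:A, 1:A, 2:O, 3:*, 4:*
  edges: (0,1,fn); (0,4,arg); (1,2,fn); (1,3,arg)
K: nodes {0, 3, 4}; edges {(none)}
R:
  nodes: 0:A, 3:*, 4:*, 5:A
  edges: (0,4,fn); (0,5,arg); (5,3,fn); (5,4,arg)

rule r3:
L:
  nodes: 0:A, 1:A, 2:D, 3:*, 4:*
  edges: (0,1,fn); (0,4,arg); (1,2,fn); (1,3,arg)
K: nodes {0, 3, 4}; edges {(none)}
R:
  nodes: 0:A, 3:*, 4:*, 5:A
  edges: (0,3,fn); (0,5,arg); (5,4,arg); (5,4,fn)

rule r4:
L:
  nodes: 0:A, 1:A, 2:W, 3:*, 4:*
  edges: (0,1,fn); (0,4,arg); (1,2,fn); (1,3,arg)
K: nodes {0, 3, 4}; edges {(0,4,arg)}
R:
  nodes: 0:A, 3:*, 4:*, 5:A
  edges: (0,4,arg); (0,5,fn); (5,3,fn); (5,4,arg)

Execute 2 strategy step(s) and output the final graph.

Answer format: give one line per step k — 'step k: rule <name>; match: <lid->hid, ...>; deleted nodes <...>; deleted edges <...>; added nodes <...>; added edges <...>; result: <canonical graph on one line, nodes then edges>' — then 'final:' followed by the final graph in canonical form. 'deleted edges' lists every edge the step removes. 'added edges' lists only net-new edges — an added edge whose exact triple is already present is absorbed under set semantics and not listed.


step 1: rule r1; match: 0->11, 1->8, 2->6, 3->7, 4->9; deleted nodes 6, 8; deleted edges (8,6,fn); (8,7,arg); (11,8,fn); (11,9,arg); added nodes (none); added edges (11,7,arg); (11,9,fn); result: nodes: 0:D, 2:D, 3:A, 4:A, 5:A, 7:T, 9:W, 11:A, 12:A edges: (3,0,fn); (3,2,arg); (4,3,arg); (4,3,fn); (5,3,fn); (5,4,arg); (11,7,arg); (11,9,fn); (12,3,arg); (12,11,fn)
step 2: rule r4; match: 0->12, 1->11, 2->9, 3->7, 4->3; deleted nodes 9, 11; deleted edges (11,7,arg); (11,9,fn); (12,11,fn); added nodes 13; added edges (12,13,fn); (13,3,arg); (13,7,fn); result: nodes: 0:D, 2:D, 3:A, 4:A, 5:A, 7:T, 12:A, 13:A edges: (3,0,fn); (3,2,arg); (4,3,arg); (4,3,fn); (5,3,fn); (5,4,arg); (12,3,arg); (12,13,fn); (13,3,arg); (13,7,fn)
final:
nodes: 0:D, 2:D, 3:A, 4:A, 5:A, 7:T, 12:A, 13:A
edges: (3,0,fn); (3,2,arg); (4,3,arg); (4,3,fn); (5,3,fn); (5,4,arg); (12,3,arg); (12,13,fn); (13,3,arg); (13,7,fn)


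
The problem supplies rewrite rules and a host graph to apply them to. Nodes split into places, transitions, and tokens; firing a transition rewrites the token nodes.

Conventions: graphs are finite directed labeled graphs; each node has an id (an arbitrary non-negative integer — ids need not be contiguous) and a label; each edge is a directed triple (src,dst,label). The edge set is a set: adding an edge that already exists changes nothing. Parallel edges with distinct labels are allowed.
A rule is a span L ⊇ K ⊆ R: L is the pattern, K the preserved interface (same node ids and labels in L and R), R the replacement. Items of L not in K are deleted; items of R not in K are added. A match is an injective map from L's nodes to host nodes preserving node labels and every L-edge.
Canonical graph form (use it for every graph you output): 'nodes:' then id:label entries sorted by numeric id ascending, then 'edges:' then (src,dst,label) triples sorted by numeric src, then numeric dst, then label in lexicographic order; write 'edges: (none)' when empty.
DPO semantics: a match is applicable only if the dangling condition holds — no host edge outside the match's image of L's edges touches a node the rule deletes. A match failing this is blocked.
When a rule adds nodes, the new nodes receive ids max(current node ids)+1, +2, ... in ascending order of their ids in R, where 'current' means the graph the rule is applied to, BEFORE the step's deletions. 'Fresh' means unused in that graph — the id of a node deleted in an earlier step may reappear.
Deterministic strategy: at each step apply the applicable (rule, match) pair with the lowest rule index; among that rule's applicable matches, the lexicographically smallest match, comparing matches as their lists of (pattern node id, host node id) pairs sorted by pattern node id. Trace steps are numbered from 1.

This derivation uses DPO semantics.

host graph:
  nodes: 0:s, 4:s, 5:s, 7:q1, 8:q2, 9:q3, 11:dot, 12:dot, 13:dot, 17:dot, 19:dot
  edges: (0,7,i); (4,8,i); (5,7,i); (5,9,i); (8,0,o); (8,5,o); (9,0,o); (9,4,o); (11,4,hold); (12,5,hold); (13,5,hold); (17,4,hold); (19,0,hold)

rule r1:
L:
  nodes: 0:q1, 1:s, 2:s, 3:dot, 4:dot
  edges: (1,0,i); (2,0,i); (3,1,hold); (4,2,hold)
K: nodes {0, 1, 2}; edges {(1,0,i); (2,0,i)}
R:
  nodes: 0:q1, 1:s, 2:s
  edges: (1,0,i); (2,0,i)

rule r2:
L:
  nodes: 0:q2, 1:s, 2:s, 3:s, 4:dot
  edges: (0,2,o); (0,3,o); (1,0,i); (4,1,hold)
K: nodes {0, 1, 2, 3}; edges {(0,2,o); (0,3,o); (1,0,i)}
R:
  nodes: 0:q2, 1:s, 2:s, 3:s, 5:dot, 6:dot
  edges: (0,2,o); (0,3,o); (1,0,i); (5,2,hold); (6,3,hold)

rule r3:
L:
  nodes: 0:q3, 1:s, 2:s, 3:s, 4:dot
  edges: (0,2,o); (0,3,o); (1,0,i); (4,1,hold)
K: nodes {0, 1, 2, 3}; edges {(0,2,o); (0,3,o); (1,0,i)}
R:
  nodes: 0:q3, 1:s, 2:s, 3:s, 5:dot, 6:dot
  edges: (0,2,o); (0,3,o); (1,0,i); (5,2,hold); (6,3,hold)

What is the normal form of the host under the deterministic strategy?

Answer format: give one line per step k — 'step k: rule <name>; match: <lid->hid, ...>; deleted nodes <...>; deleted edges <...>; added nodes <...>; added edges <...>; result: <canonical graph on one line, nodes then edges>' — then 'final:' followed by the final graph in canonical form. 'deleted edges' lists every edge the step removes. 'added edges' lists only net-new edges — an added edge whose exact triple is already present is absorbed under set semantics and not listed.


step 1: rule r1; match: 0->7, 1->0, 2->5, 3->19, 4->12; deleted nodes 12, 19; deleted edges (12,5,hold); (19,0,hold); added nodes (none); added edges (none); result: nodes: 0:s, 4:s, 5:s, 7:q1, 8:q2, 9:q3, 11:dot, 13:dot, 17:dot edges: (0,7,i); (4,8,i); (5,7,i); (5,9,i); (8,0,o); (8,5,o); (9,0,o); (9,4,o); (11,4,hold); (13,5,hold); (17,4,hold)
step 2: rule r2; match: 0->8, 1->4, 2->0, 3->5, 4->11; deleted nodes 11; deleted edges (11,4,hold); added nodes 18, 19; added edges (18,0,hold); (19,5,hold); result: nodes: 0:s, 4:s, 5:s, 7:q1, 8:q2, 9:q3, 13:dot, 17:dot, 18:dot, 19:dot edges: (0,7,i); (4,8,i); (5,7,i); (5,9,i); (8,0,o); (8,5,o); (9,0,o); (9,4,o); (13,5,hold); (17,4,hold); (18,0,hold); (19,5,hold)
step 3: rule r1; match: 0->7, 1->0, 2->5, 3->18, 4->13; deleted nodes 13, 18; deleted edges (13,5,hold); (18,0,hold); added nodes (none); added edges (none); result: nodes: 0:s, 4:s, 5:s, 7:q1, 8:q2, 9:q3, 17:dot, 19:dot edges: (0,7,i); (4,8,i); (5,7,i); (5,9,i); (8,0,o); (8,5,o); (9,0,o); (9,4,o); (17,4,hold); (19,5,hold)
step 4: rule r2; match: 0->8, 1->4, 2->0, 3->5, 4->17; deleted nodes 17; deleted edges (17,4,hold); added nodes 20, 21; added edges (20,0,hold); (21,5,hold); result: nodes: 0:s, 4:s, 5:s, 7:q1, 8:q2, 9:q3, 19:dot, 20:dot, 21:dot edges: (0,7,i); (4,8,i); (5,7,i); (5,9,i); (8,0,o); (8,5,o); (9,0,o); (9,4,o); (19,5,hold); (20,0,hold); (21,5,hold)
step 5: rule r1; match: 0->7, 1->0, 2->5, 3->20, 4->19; deleted nodes 19, 20; deleted edges (19,5,hold); (20,0,hold); added nodes (none); added edges (none); result: nodes: 0:s, 4:s, 5:s, 7:q1, 8:q2, 9:q3, 21:dot edges: (0,7,i); (4,8,i); (5,7,i); (5,9,i); (8,0,o); (8,5,o); (9,0,o); (9,4,o); (21,5,hold)
step 6: rule r3; match: 0->9, 1->5, 2->0, 3->4, 4->21; deleted nodes 21; deleted edges (21,5,hold); added nodes 22, 23; added edges (22,0,hold); (23,4,hold); result: nodes: 0:s, 4:s, 5:s, 7:q1, 8:q2, 9:q3, 22:dot, 23:dot edges: (0,7,i); (4,8,i); (5,7,i); (5,9,i); (8,0,o); (8,5,o); (9,0,o); (9,4,o); (22,0,hold); (23,4,hold)
step 7: rule r2; match: 0->8, 1->4, 2->0, 3->5, 4->23; deleted nodes 23; deleted edges (23,4,hold); added nodes 24, 25; added edges (24,0,hold); (25,5,hold); result: nodes: 0:s, 4:s, 5:s, 7:q1, 8:q2, 9:q3, 22:dot, 24:dot, 25:dot edges: (0,7,i); (4,8,i); (5,7,i); (5,9,i); (8,0,o); (8,5,o); (9,0,o); (9,4,o); (22,0,hold); (24,0,hold); (25,5,hold)
step 8: rule r1; match: 0->7, 1->0, 2->5, 3->22, 4->25; deleted nodes 22, 25; deleted edges (22,0,hold); (25,5,hold); added nodes (none); added edges (none); result: nodes: 0:s, 4:s, 5:s, 7:q1, 8:q2, 9:q3, 24:dot edges: (0,7,i); (4,8,i); (5,7,i); (5,9,i); (8,0,o); (8,5,o); (9,0,o); (9,4,o); (24,0,hold)
final:
nodes: 0:s, 4:s, 5:s, 7:q1, 8:q2, 9:q3, 24:dot
edges: (0,7,i); (4,8,i); (5,7,i); (5,9,i); (8,0,o); (8,5,o); (9,0,o); (9,4,o); (24,0,hold)


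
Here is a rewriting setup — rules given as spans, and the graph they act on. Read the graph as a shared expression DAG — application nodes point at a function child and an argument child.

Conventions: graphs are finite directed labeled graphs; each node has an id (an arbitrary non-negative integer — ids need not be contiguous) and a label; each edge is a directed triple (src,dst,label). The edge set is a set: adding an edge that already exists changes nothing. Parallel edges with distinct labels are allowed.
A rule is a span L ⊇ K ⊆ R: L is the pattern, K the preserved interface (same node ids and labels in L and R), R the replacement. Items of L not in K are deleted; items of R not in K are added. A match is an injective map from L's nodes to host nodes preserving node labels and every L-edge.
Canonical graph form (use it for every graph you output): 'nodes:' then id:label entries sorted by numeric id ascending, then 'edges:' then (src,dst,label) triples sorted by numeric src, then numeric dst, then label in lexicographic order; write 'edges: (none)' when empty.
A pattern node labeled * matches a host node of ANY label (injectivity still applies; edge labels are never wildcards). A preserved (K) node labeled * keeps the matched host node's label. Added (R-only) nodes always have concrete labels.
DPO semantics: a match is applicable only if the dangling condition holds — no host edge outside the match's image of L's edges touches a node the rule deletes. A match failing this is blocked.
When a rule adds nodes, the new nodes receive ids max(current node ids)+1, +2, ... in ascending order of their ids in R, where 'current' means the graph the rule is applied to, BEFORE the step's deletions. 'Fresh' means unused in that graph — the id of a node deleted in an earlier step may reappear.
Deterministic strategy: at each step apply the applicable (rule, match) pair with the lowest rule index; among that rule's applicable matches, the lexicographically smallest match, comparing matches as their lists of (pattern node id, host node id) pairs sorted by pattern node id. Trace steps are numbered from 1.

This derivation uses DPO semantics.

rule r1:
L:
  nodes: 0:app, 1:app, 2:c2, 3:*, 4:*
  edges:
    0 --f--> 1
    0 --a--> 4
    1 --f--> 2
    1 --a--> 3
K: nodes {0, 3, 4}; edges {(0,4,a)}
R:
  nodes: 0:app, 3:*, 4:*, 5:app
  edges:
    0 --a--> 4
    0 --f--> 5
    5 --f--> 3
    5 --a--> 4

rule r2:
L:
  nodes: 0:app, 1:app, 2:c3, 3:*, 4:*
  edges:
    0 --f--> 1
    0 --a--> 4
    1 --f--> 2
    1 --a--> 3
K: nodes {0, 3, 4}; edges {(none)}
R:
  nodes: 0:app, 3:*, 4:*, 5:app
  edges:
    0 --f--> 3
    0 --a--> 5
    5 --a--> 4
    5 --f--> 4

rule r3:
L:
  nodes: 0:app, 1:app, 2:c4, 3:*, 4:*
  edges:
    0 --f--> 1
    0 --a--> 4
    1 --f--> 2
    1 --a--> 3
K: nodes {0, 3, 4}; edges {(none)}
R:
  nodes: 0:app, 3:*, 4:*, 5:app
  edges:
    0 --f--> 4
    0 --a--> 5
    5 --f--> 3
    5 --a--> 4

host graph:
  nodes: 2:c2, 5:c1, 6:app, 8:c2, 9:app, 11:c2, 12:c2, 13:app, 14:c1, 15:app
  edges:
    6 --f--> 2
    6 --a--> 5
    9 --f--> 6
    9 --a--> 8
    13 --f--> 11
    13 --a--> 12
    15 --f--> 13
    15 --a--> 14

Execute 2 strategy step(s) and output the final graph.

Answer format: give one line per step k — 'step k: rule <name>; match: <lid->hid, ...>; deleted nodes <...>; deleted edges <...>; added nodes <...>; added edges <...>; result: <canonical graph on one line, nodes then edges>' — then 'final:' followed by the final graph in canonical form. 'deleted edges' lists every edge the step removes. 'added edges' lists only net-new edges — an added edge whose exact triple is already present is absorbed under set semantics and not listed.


step 1: rule r1; match: 0->9, 1->6, 2->2, 3->5, 4->8; deleted nodes 2, 6; deleted edges (6,2,f); (6,5,a); (9,6,f); added nodes 16; added edges (9,16,f); (16,5,f); (16,8,a); result: nodes: 5:c1, 8:c2, 9:app, 11:c2, 12:c2, 13:app, 14:c1, 15:app, 16:app edges: (9,8,a); (9,16,f); (13,11,f); (13,12,a); (15,13,f); (15,14,a); (16,5,f); (16,8,a)
step 2: rule r1; match: 0->15, 1->13, 2->11, 3->12, 4->14; deleted nodes 11, 13; deleted edges (13,11,f); (13,12,a); (15,13,f); added nodes 17; added edges (15,17,f); (17,12,f); (17,14,a); result: nodes: 5:c1, 8:c2, 9:app, 12:c2, 14:c1, 15:app, 16:app, 17:app edges: (9,8,a); (9,16,f); (15,14,a); (15,17,f); (16,5,f); (16,8,a); (17,12,f); (17,14,a)
final:
nodes: 5:c1, 8:c2, 9:app, 12:c2, 14:c1, 15:app, 16:app, 17:app
edges: (9,8,a); (9,16,f); (15,14,a); (15,17,f); (16,5,f); (16,8,a); (17,12,f); (17,14,a)
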